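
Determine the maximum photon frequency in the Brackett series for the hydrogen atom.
2.056e+14 Hz

The series limit corresponds to the transition from n = ∞ to n = 4.
This is the highest energy (shortest wavelength) transition in the Brackett series.

E_∞ = 0 eV
E_4 = -13.6057 / 4² = -0.8503563 eV

Energy at series limit:
ΔE = E_∞ - E_4 = 0 - (-0.8503563) = 0.8503563 eV
E = 0.8503563 eV × (1.602177 × 10⁻¹⁹ J/eV) = 1.36242e-19 J
f = E/h = 1.36242e-19 J / (6.62607 × 10⁻³⁴ J·s) = 2.056e+14 Hz

This energy equals the ionization energy from the n = 4 state of hydrogen.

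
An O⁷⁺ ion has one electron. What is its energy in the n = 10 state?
-8.70765 eV

For hydrogen-like ions, the energy levels scale with Z²:
E_n = -13.6057 Z² / n² eV

For O⁷⁺ (Z = 8) at n = 10:
E_10 = -13.6057 × 8² / 10²
E_10 = -13.6057 × 64 / 100
E_10 = -870.7648 / 100
E_10 = -8.70765 eV

The energy is 64 times more negative than hydrogen at the same n due to the stronger nuclear charge.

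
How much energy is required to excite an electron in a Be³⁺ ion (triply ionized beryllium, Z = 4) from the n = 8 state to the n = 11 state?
1.602324 eV

The energy levels of a hydrogen-like atom are E_n = -13.6057 Z² eV / n².

Energy at n = 8: E_8 = -13.6057 × 4² / 8² = -3.401425000 eV
Energy at n = 11: E_11 = -13.6057 × 4² / 11² = -1.799100826 eV

The excitation energy is the difference:
ΔE = E_11 - E_8
ΔE = -1.799100826 - (-3.401425000)
ΔE = 1.602324 eV

Since this is positive, energy must be absorbed (photon absorption).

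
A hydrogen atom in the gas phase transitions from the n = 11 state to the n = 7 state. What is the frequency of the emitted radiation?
4.00e+13 Hz

First, find the transition energy:
E_11 = -13.6057 / 11² = -0.11244380 eV
E_7 = -13.6057 / 7² = -0.27766735 eV
|ΔE| = |E_7 - E_11| = 0.16522355 eV

Convert to Joules: E = 0.16522355 eV × (1.602177 × 10⁻¹⁹ J/eV) = 2.6472e-20 J

Using E = hf:
f = E/h = 2.6472e-20 J / (6.62607 × 10⁻³⁴ J·s)
f = 4.00e+13 Hz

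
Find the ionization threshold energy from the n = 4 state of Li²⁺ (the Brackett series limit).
7.653206 eV

The series limit corresponds to the transition from n = ∞ to n = 4.
This is the highest energy (shortest wavelength) transition in the Brackett series.

E_∞ = 0 eV
E_4 = -13.6057 × 3² / 4² = -7.653206 eV

Energy at series limit:
ΔE = E_∞ - E_4 = 0 - (-7.653206) = 7.653206 eV

This energy equals the ionization energy from the n = 4 state of Li²⁺.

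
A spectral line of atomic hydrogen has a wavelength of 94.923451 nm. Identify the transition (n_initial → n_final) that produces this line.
n = 5 → n = 1

First, find the photon energy from the wavelength (hc = 1239.84 eV·nm):
E = hc/λ = 1239.84 eV·nm / 94.923451 nm = 13.061472 eV

The energy levels of hydrogen satisfy E_n = -13.6057 / n² eV, so an emission n_i → n_f releases
ΔE = 13.6057 × (1/n_f² − 1/n_i²) eV.

Setting ΔE equal to the photon energy:
1/n_f² − 1/n_i² = 13.061472 / 13.6057 = 0.96000000

Since 1/n_i² must be positive, we need 1/n_f² > 0.96000000, i.e. n_f ≤ 1. For each allowed n_f, solve n_i = (1/n_f² − 0.96000000)^(−1/2) and check whether it is a whole number:
  n_f = 1: 1/n_i² = 1.00000000 − 0.96000000 = 0.04000000 → n_i = 5.000  → integer, n_i = 5 ✓

Only n_f = 1 gives an integer upper level, n_i = 5.

The transition is from n = 5 to n = 1 (emission).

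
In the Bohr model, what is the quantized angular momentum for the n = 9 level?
9.491e-34 J·s (or 9ℏ)

In the Bohr model, angular momentum is quantized:
L = nℏ

where ℏ = h/(2π) = 1.05457e-34 J·s

For n = 9:
L = 9 × 1.05457e-34 J·s
L = 9.491e-34 J·s

This can also be written as L = 9ℏ.
The angular momentum is an integer multiple of the reduced Planck constant.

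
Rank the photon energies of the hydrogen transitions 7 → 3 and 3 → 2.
3 → 2

Calculate the energy for each transition:

Transition 7 → 3:
ΔE₁ = |E_3 - E_7| = |-13.6057/3² - (-13.6057/7²)|
ΔE₁ = |-1.51174444444 - (-0.27766734694)| = 1.23407710 eV

Transition 3 → 2:
ΔE₂ = |E_2 - E_3| = |-13.6057/2² - (-13.6057/3²)|
ΔE₂ = |-3.40142500000 - (-1.51174444444)| = 1.88968056 eV

Since 1.88968056 eV > 1.23407710 eV, the transition 3 → 2 emits the more energetic photon.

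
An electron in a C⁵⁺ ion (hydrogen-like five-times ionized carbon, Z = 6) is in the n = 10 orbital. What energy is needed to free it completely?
4.90 eV

The ionization energy is the energy needed to remove the electron completely (n → ∞).

For a hydrogen-like ion with Z = 6, E_n = -13.6057 Z² / n² eV.

At n = 10: E_10 = -13.6057 × 6² / 10² = -4.89805 eV
At n = ∞: E_∞ = 0 eV

Ionization energy = E_∞ - E_10 = 0 - (-4.89805) = 4.89805 eV
Ionization energy ≈ 4.90 eV

This is also called the binding energy of the electron in state n = 10.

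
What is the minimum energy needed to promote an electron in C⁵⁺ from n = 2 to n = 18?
120.9396 eV

The energy levels of a hydrogen-like atom are E_n = -13.6057 Z² eV / n².

Energy at n = 2: E_2 = -13.6057 × 6² / 2² = -122.4513000 eV
Energy at n = 18: E_18 = -13.6057 × 6² / 18² = -1.5117444 eV

The excitation energy is the difference:
ΔE = E_18 - E_2
ΔE = -1.5117444 - (-122.4513000)
ΔE = 120.9396 eV

Since this is positive, energy must be absorbed (photon absorption).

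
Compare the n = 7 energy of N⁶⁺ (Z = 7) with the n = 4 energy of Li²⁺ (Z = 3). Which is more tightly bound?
N⁶⁺ at n = 7 (E = -13.60570 eV)

Using E_n = -13.6057 Z² / n² eV:

N⁶⁺ (Z = 7) at n = 7:
E = -13.6057 × 7² / 7² = -13.6057 × 49 / 49 = -13.60570000 eV

Li²⁺ (Z = 3) at n = 4:
E = -13.6057 × 3² / 4² = -13.6057 × 9 / 16 = -7.65320625 eV

Since -13.60570000 eV < -7.65320625 eV,
N⁶⁺ at n = 7 is more tightly bound (requires more energy to ionize).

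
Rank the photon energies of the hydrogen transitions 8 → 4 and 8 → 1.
8 → 1

Calculate the energy for each transition:

Transition 8 → 4:
ΔE₁ = |E_4 - E_8| = |-13.6057/4² - (-13.6057/8²)|
ΔE₁ = |-0.85035625 - (-0.21258906)| = 0.63777 eV

Transition 8 → 1:
ΔE₂ = |E_1 - E_8| = |-13.6057/1² - (-13.6057/8²)|
ΔE₂ = |-13.60570000 - (-0.21258906)| = 13.39311 eV

Since 13.39311 eV > 0.63777 eV, the transition 8 → 1 emits the more energetic photon.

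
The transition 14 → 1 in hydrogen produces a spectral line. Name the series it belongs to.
Lyman series

The spectral series in hydrogen are named based on the final (lower) energy level:
- Lyman series: n_final = 1 (ultraviolet)
- Balmer series: n_final = 2 (visible/near-UV)
- Paschen series: n_final = 3 (infrared)
- Brackett series: n_final = 4 (infrared)
- Pfund series: n_final = 5 (far infrared)

Since this transition ends at n = 1, it belongs to the Lyman series.

For reference, this 14 → 1 line has photon energy
ΔE = 13.6057 eV × (1/1² - 1/14²) = 13.53628316 eV,
corresponding to wavelength λ = hc/ΔE = 1239.84 eV·nm / 13.53628316 eV = 91.593829 nm in the ultraviolet region.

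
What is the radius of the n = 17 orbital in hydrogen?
15.2932 nm (or 152.9322 Å)

The Bohr radius formula is:
r_n = n² a₀ / Z

where a₀ = 0.0529177 nm is the Bohr radius.

For H (Z = 1) at n = 17:
r_17 = 17² × 0.0529177 nm / 1
r_17 = 289 × 0.0529177 nm / 1
r_17 = 15.29322 nm / 1
r_17 = 15.2932 nm

The electron orbits at approximately 15.2932 nm from the nucleus.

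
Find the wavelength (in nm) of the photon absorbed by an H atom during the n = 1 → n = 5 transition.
94.923451 nm

First, find the transition energy using E_n = -13.6057 / n² eV:
E_1 = -13.6057 / 1² = -13.60570000 eV
E_5 = -13.6057 / 5² = -0.54422800 eV

Photon energy: |ΔE| = |E_5 - E_1| = 13.06147200 eV

Convert to wavelength using E = hc/λ with hc = 1239.84 eV·nm:
λ = hc/E = 1239.84 eV·nm / 13.06147200 eV
λ = 94.923451 nm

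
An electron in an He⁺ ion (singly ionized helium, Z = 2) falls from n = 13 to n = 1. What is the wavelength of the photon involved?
22.9172 nm

First, find the transition energy using E_n = -13.6057 Z² / n² eV:
E_13 = -13.6057 × 2² / 13² = -0.322028 eV
E_1 = -13.6057 × 2² / 1² = -54.422800 eV

Photon energy: |ΔE| = |E_1 - E_13| = 54.100772 eV

Convert to wavelength using E = hc/λ with hc = 1239.84 eV·nm:
λ = hc/E = 1239.84 eV·nm / 54.100772 eV
λ = 22.9172 nm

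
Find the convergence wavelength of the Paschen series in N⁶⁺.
16.738 nm

The series limit corresponds to the transition from n = ∞ to n = 3.
This is the highest energy (shortest wavelength) transition in the Paschen series.

E_∞ = 0 eV
E_3 = -13.6057 × 7² / 3² = -74.07548 eV

Energy at series limit:
ΔE = E_∞ - E_3 = 0 - (-74.07548) = 74.07548 eV
λ = hc/E = 1239.84 eV·nm / 74.07548 eV = 16.738 nm

This energy equals the ionization energy from the n = 3 state of N⁶⁺.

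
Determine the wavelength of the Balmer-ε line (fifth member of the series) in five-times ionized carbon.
11.03 nm

The lines of a series are numbered from the longest wavelength (smallest ΔE) outward; the fifth line is the transition from n = n_f + 5 to n_f.
The Balmer series has all transitions ending at n_f = 2.

For C⁵⁺ (Z = 6), the fifth line (ε-line) is the jump from n = 7 to n = 2:
E_7 = -13.6057 × 6² / 7² = -9.9960 eV
E_2 = -13.6057 × 6² / 2² = -122.4513 eV
ΔE = E_7 - E_2 = 112.4553 eV

λ = hc/E = 1239.84 eV·nm / 112.4553 eV
λ = 11.03 nm

This is the ε-line of the Balmer series in C⁵⁺.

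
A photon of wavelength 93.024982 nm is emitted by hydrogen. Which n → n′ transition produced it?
n = 7 → n = 1

First, find the photon energy from the wavelength (hc = 1239.84 eV·nm):
E = hc/λ = 1239.84 eV·nm / 93.024982 nm = 13.328033 eV

The energy levels of hydrogen satisfy E_n = -13.6057 / n² eV, so an emission n_i → n_f releases
ΔE = 13.6057 × (1/n_f² − 1/n_i²) eV.

Setting ΔE equal to the photon energy:
1/n_f² − 1/n_i² = 13.328033 / 13.6057 = 0.97959186

Since 1/n_i² must be positive, we need 1/n_f² > 0.97959186, i.e. n_f ≤ 1. For each allowed n_f, solve n_i = (1/n_f² − 0.97959186)^(−1/2) and check whether it is a whole number:
  n_f = 1: 1/n_i² = 1.00000000 − 0.97959186 = 0.02040814 → n_i = 7.000  → integer, n_i = 7 ✓

Only n_f = 1 gives an integer upper level, n_i = 7.

The transition is from n = 7 to n = 1 (emission).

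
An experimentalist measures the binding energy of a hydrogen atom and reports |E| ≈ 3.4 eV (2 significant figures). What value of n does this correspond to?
n = 2

The exact energy levels follow E_n = -13.6057 eV / n².

The measured value (-3.4 eV) is reported to only 2 significant figures, so we must test candidate n values and see which one matches to that precision.

Candidate energies:
  n = 1:  E = -13.6057/1² = -13.60570 eV
  n = 2:  E = -13.6057/2² = -3.40143 eV  ← matches
  n = 3:  E = -13.6057/3² = -1.51174 eV
  n = 4:  E = -13.6057/4² = -0.85036 eV

Checking against the measurement of -3.4 eV (2 sig figs), only n = 2 agrees:
E_2 = -3.40143 eV, which rounds to -3.4 eV ✓

Therefore n = 2.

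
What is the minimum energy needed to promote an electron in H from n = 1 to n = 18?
13.56 eV

The energy levels of a hydrogen-like atom are E_n = -13.6057 eV / n².

Energy at n = 1: E_1 = -13.6057 / 1² = -13.60570 eV
Energy at n = 18: E_18 = -13.6057 / 18² = -0.04199 eV

The excitation energy is the difference:
ΔE = E_18 - E_1
ΔE = -0.04199 - (-13.60570)
ΔE = 13.56 eV

Since this is positive, energy must be absorbed (photon absorption).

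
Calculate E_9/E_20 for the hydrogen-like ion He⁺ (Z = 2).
4.94

Using E_n = -13.6057 Z² / n² eV with Z = 2:

E_9 = -13.6057 × 2² / 9² = -54.4228 / 81 = -0.67188642 eV
E_20 = -13.6057 × 2² / 20² = -54.4228 / 400 = -0.13605700 eV

The ratio is:
E_9/E_20 = (-0.67188642) / (-0.13605700)
E_9/E_20 = (-54.4228/81) / (-54.4228/400)
E_9/E_20 = 400/81
E_9/E_20 = 4.94
(Note: the Z² factors cancel in the ratio.)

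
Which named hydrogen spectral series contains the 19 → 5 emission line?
Pfund series

The spectral series in hydrogen are named based on the final (lower) energy level:
- Lyman series: n_final = 1 (ultraviolet)
- Balmer series: n_final = 2 (visible/near-UV)
- Paschen series: n_final = 3 (infrared)
- Brackett series: n_final = 4 (infrared)
- Pfund series: n_final = 5 (far infrared)

Since this transition ends at n = 5, it belongs to the Pfund series.

For reference, this 19 → 5 line has photon energy
ΔE = 13.6057 eV × (1/5² - 1/19²) = 0.50653908033 eV,
corresponding to wavelength λ = hc/ΔE = 1239.84 eV·nm / 0.50653908033 eV = 2447.66899 nm in the far infrared region.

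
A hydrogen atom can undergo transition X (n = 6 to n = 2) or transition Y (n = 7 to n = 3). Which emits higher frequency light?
6 → 2

Calculate the energy for each transition:

Transition 6 → 2:
ΔE₁ = |E_2 - E_6| = |-13.6057/2² - (-13.6057/6²)|
ΔE₁ = |-3.401425000 - (-0.377936111)| = 3.023489 eV

Transition 7 → 3:
ΔE₂ = |E_3 - E_7| = |-13.6057/3² - (-13.6057/7²)|
ΔE₂ = |-1.511744444 - (-0.277667347)| = 1.234077 eV

Since 3.023489 eV > 1.234077 eV, the transition 6 → 2 emits the more energetic photon.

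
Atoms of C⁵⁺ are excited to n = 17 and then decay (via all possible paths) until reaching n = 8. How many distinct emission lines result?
45

The electron can occupy levels n = 8, 9, ..., 17 during de-excitation — that is m = 17 - 8 + 1 = 10 distinct levels.

The number of distinct spectral lines equals the number of ways to choose 2 of these m levels (each pair gives one possible emission transition):

Number of lines = m(m-1)/2 = 10×9/2 = 45

These correspond to all possible transitions between the 10 levels:
17 → 16, 17 → 15, 17 → 14, 17 → 13, 17 → 12, 17 → 11, 17 → 10, 17 → 9...

Each transition produces a photon with a unique energy (and thus wavelength). This count does not depend on Z.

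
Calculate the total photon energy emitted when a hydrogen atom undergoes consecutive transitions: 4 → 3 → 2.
2.55107 eV

The energy levels of hydrogen are E_n = -13.6057 / n² eV.

First transition (4 → 3):
ΔE₁ = |E_3 - E_4|
ΔE₁ = |-1.51174444444 - (-0.85035625000)| = 0.66138819 eV

Second transition (3 → 2):
ΔE₂ = |E_2 - E_3|
ΔE₂ = |-3.40142500000 - (-1.51174444444)| = 1.88968056 eV

Total energy released:
E_total = ΔE₁ + ΔE₂ = 0.66138819 + 1.88968056 = 2.55107 eV

Note: This equals the direct transition 4 → 2: 2.55107 eV ✓
Energy is conserved regardless of the path taken.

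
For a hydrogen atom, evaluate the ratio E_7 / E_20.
8.163

Using E_n = -13.6057 Z² / n² eV with Z = 1:

E_7 = -13.6057 / 7² = -13.6057 / 49 = -0.277667347 eV
E_20 = -13.6057 / 20² = -13.6057 / 400 = -0.034014250 eV

The ratio is:
E_7/E_20 = (-0.277667347) / (-0.034014250)
E_7/E_20 = (-13.6057/49) / (-13.6057/400)
E_7/E_20 = 400/49
E_7/E_20 = 8.163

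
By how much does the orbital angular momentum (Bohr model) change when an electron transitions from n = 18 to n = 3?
1.58186e-33 J·s (or 15ℏ)

In the Bohr model, L_n = nℏ where ℏ = 1.0545718e-34 J·s.

L_18 = 18ℏ = 1.8982292e-33 J·s
L_3 = 3ℏ = 3.1637154e-34 J·s

ΔL = L_18 - L_3 = (18 - 3)ℏ = 15ℏ
ΔL = 15 × 1.0545718e-34 J·s = 1.58186e-33 J·s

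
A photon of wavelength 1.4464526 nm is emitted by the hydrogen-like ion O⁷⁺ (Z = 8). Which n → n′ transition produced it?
n = 8 → n = 1

First, find the photon energy from the wavelength (hc = 1239.84 eV·nm):
E = hc/λ = 1239.84 eV·nm / 1.4464526 nm = 857.15909 eV

The energy levels of O⁷⁺ satisfy E_n = -13.6057 × 8² / n² eV, so an emission n_i → n_f releases
ΔE = 13.6057 × 8² × (1/n_f² − 1/n_i²) eV.

Setting ΔE equal to the photon energy:
1/n_f² − 1/n_i² = 857.15909 / (13.6057 × 8²) = 0.98437499

Since 1/n_i² must be positive, we need 1/n_f² > 0.98437499, i.e. n_f ≤ 1. For each allowed n_f, solve n_i = (1/n_f² − 0.98437499)^(−1/2) and check whether it is a whole number:
  n_f = 1: 1/n_i² = 1.00000000 − 0.98437499 = 0.01562501 → n_i = 8.000  → integer, n_i = 8 ✓

Only n_f = 1 gives an integer upper level, n_i = 8.

The transition is from n = 8 to n = 1 (emission).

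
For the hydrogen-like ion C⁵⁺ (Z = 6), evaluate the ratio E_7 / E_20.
8.16327

Using E_n = -13.6057 Z² / n² eV with Z = 6:

E_7 = -13.6057 × 6² / 7² = -489.8052 / 49 = -9.99602448980 eV
E_20 = -13.6057 × 6² / 20² = -489.8052 / 400 = -1.22451300000 eV

The ratio is:
E_7/E_20 = (-9.99602448980) / (-1.22451300000)
E_7/E_20 = (-489.8052/49) / (-489.8052/400)
E_7/E_20 = 400/49
E_7/E_20 = 8.16327
(Note: the Z² factors cancel in the ratio.)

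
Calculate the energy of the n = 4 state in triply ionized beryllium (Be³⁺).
-13.606 eV

For hydrogen-like ions, the energy levels scale with Z²:
E_n = -13.6057 Z² / n² eV

For Be³⁺ (Z = 4) at n = 4:
E_4 = -13.6057 × 4² / 4²
E_4 = -13.6057 × 16 / 16
E_4 = -217.6912 / 16
E_4 = -13.606 eV

The energy is 16 times more negative than hydrogen at the same n due to the stronger nuclear charge.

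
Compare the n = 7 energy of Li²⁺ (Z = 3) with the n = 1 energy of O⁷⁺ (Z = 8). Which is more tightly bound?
O⁷⁺ at n = 1 (E = -870.765 eV)

Using E_n = -13.6057 Z² / n² eV:

Li²⁺ (Z = 3) at n = 7:
E = -13.6057 × 3² / 7² = -13.6057 × 9 / 49 = -2.499006 eV

O⁷⁺ (Z = 8) at n = 1:
E = -13.6057 × 8² / 1² = -13.6057 × 64 / 1 = -870.764800 eV

Since -870.764800 eV < -2.499006 eV,
O⁷⁺ at n = 1 is more tightly bound (requires more energy to ionize).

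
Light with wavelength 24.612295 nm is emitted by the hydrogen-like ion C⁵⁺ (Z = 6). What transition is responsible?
n = 11 → n = 3

First, find the photon energy from the wavelength (hc = 1239.84 eV·nm):
E = hc/λ = 1239.84 eV·nm / 24.612295 nm = 50.374823 eV

The energy levels of C⁵⁺ satisfy E_n = -13.6057 × 6² / n² eV, so an emission n_i → n_f releases
ΔE = 13.6057 × 6² × (1/n_f² − 1/n_i²) eV.

Setting ΔE equal to the photon energy:
1/n_f² − 1/n_i² = 50.374823 / (13.6057 × 6²) = 0.10284665

Since 1/n_i² must be positive, we need 1/n_f² > 0.10284665, i.e. n_f ≤ 3. For each allowed n_f, solve n_i = (1/n_f² − 0.10284665)^(−1/2) and check whether it is a whole number:
  n_f = 1: 1/n_i² = 1.00000000 − 0.10284665 = 0.89715335 → n_i = 1.056  (not an integer) ✗
  n_f = 2: 1/n_i² = 0.25000000 − 0.10284665 = 0.14715335 → n_i = 2.607  (not an integer) ✗
  n_f = 3: 1/n_i² = 0.11111111 − 0.10284665 = 0.00826446 → n_i = 11.000  → integer, n_i = 11 ✓

Only n_f = 3 gives an integer upper level, n_i = 11.

The transition is from n = 11 to n = 3 (emission).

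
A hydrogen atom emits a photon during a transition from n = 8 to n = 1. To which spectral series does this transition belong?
Lyman series

The spectral series in hydrogen are named based on the final (lower) energy level:
- Lyman series: n_final = 1 (ultraviolet)
- Balmer series: n_final = 2 (visible/near-UV)
- Paschen series: n_final = 3 (infrared)
- Brackett series: n_final = 4 (infrared)
- Pfund series: n_final = 5 (far infrared)

Since this transition ends at n = 1, it belongs to the Lyman series.

For reference, this 8 → 1 line has photon energy
ΔE = 13.6057 eV × (1/1² - 1/8²) = 13.393111 eV,
corresponding to wavelength λ = hc/ΔE = 1239.84 eV·nm / 13.393111 eV = 92.5730 nm in the ultraviolet region.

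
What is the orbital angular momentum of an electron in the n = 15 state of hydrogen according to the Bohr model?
1.58e-33 J·s (or 15ℏ)

In the Bohr model, angular momentum is quantized:
L = nℏ

where ℏ = h/(2π) = 1.0546e-34 J·s

For n = 15:
L = 15 × 1.0546e-34 J·s
L = 1.58e-33 J·s

This can also be written as L = 15ℏ.
The angular momentum is an integer multiple of the reduced Planck constant.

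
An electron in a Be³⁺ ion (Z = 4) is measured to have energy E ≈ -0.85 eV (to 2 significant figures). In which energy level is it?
n = 16

The exact energy levels follow E_n = -13.6057 Z² / n² eV with Z = 4.

The measured value (-0.85 eV) is reported to only 2 significant figures, so we must test candidate n values and see which one matches to that precision.

Candidate energies:
  n = 14:  E = -13.6057 × 4² / 14² = -1.11067 eV
  n = 15:  E = -13.6057 × 4² / 15² = -0.96752 eV
  n = 16:  E = -13.6057 × 4² / 16² = -0.85036 eV  ← matches
  n = 17:  E = -13.6057 × 4² / 17² = -0.75326 eV
  n = 18:  E = -13.6057 × 4² / 18² = -0.67189 eV

Checking against the measurement of -0.85 eV (2 sig figs), only n = 16 agrees:
E_16 = -0.85036 eV, which rounds to -0.85 eV ✓

Therefore n = 16.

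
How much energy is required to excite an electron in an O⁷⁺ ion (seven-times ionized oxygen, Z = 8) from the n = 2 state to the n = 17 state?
214.678173 eV

The energy levels of a hydrogen-like atom are E_n = -13.6057 Z² eV / n².

Energy at n = 2: E_2 = -13.6057 × 8² / 2² = -217.691200000 eV
Energy at n = 17: E_17 = -13.6057 × 8² / 17² = -3.013026990 eV

The excitation energy is the difference:
ΔE = E_17 - E_2
ΔE = -3.013026990 - (-217.691200000)
ΔE = 214.678173 eV

Since this is positive, energy must be absorbed (photon absorption).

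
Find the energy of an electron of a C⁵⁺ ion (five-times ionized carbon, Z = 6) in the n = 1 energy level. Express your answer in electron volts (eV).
-489.8052 eV

The energy levels of a hydrogen-like atom are given by:
E_n = -13.6057 Z² / n² eV  (with Z = 6 for C⁵⁺)

For n = 1:
E_1 = -13.6057 × 6² / 1²
E_1 = -13.6057 × 36 / 1
E_1 = -489.8052 eV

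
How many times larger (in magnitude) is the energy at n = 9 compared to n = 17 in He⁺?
3.567901

Using E_n = -13.6057 Z² / n² eV with Z = 2:

E_9 = -13.6057 × 2² / 9² = -54.4228 / 81 = -0.671886419753 eV
E_17 = -13.6057 × 2² / 17² = -54.4228 / 289 = -0.188314186851 eV

The ratio is:
E_9/E_17 = (-0.671886419753) / (-0.188314186851)
E_9/E_17 = (-54.4228/81) / (-54.4228/289)
E_9/E_17 = 289/81
E_9/E_17 = 3.567901
(Note: the Z² factors cancel in the ratio.)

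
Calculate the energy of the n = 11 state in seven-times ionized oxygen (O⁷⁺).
-7.20 eV

For hydrogen-like ions, the energy levels scale with Z²:
E_n = -13.6057 Z² / n² eV

For O⁷⁺ (Z = 8) at n = 11:
E_11 = -13.6057 × 8² / 11²
E_11 = -13.6057 × 64 / 121
E_11 = -870.7648 / 121
E_11 = -7.20 eV

The energy is 64 times more negative than hydrogen at the same n due to the stronger nuclear charge.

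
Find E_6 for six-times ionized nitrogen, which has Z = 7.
-18.52 eV

For hydrogen-like ions, the energy levels scale with Z²:
E_n = -13.6057 Z² / n² eV

For N⁶⁺ (Z = 7) at n = 6:
E_6 = -13.6057 × 7² / 6²
E_6 = -13.6057 × 49 / 36
E_6 = -666.6793 / 36
E_6 = -18.52 eV

The energy is 49 times more negative than hydrogen at the same n due to the stronger nuclear charge.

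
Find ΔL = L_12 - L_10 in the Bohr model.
2.10914e-34 J·s (or 2ℏ)

In the Bohr model, L_n = nℏ where ℏ = 1.0545718e-34 J·s.

L_12 = 12ℏ = 1.2654862e-33 J·s
L_10 = 10ℏ = 1.0545718e-33 J·s

ΔL = L_12 - L_10 = (12 - 10)ℏ = 2ℏ
ΔL = 2 × 1.0545718e-34 J·s = 2.10914e-34 J·s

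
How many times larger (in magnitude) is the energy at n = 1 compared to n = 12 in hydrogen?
144.00

Using E_n = -13.6057 Z² / n² eV with Z = 1:

E_1 = -13.6057 / 1² = -13.6057 / 1 = -13.60570000 eV
E_12 = -13.6057 / 12² = -13.6057 / 144 = -0.09448403 eV

The ratio is:
E_1/E_12 = (-13.60570000) / (-0.09448403)
E_1/E_12 = (-13.6057/1) / (-13.6057/144)
E_1/E_12 = 144/1
E_1/E_12 = 144.00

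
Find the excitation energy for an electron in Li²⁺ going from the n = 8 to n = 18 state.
1.535 eV

The energy levels of a hydrogen-like atom are E_n = -13.6057 Z² eV / n².

Energy at n = 8: E_8 = -13.6057 × 3² / 8² = -1.913302 eV
Energy at n = 18: E_18 = -13.6057 × 3² / 18² = -0.377936 eV

The excitation energy is the difference:
ΔE = E_18 - E_8
ΔE = -0.377936 - (-1.913302)
ΔE = 1.535 eV

Since this is positive, energy must be absorbed (photon absorption).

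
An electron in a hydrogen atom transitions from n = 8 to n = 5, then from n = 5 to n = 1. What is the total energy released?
13.393 eV

The energy levels of hydrogen are E_n = -13.6057 / n² eV.

First transition (8 → 5):
ΔE₁ = |E_5 - E_8|
ΔE₁ = |-0.544228000 - (-0.212589063)| = 0.331639 eV

Second transition (5 → 1):
ΔE₂ = |E_1 - E_5|
ΔE₂ = |-13.605700000 - (-0.544228000)| = 13.061472 eV

Total energy released:
E_total = ΔE₁ + ΔE₂ = 0.331639 + 13.061472 = 13.393 eV

Note: This equals the direct transition 8 → 1: 13.393 eV ✓
Energy is conserved regardless of the path taken.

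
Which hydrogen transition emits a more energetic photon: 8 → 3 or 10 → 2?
10 → 2

Calculate the energy for each transition:

Transition 8 → 3:
ΔE₁ = |E_3 - E_8| = |-13.6057/3² - (-13.6057/8²)|
ΔE₁ = |-1.51174444444 - (-0.21258906250)| = 1.29915538 eV

Transition 10 → 2:
ΔE₂ = |E_2 - E_10| = |-13.6057/2² - (-13.6057/10²)|
ΔE₂ = |-3.40142500000 - (-0.13605700000)| = 3.26536800 eV

Since 3.26536800 eV > 1.29915538 eV, the transition 10 → 2 emits the more energetic photon.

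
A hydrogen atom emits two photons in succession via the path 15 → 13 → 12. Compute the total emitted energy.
0.03401 eV

The energy levels of hydrogen are E_n = -13.6057 / n² eV.

First transition (15 → 13):
ΔE₁ = |E_13 - E_15|
ΔE₁ = |-0.08050710059 - (-0.06046977778)| = 0.02003732 eV

Second transition (13 → 12):
ΔE₂ = |E_12 - E_13|
ΔE₂ = |-0.09448402778 - (-0.08050710059)| = 0.01397693 eV

Total energy released:
E_total = ΔE₁ + ΔE₂ = 0.02003732 + 0.01397693 = 0.03401 eV

Note: This equals the direct transition 15 → 12: 0.03401 eV ✓
Energy is conserved regardless of the path taken.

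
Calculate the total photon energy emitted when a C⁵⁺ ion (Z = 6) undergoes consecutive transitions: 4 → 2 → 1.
459.19 eV

The energy levels of C⁵⁺ are E_n = -13.6057 × 6² / n² eV.

First transition (4 → 2):
ΔE₁ = |E_2 - E_4|
ΔE₁ = |-122.45130000 - (-30.61282500)| = 91.83848 eV

Second transition (2 → 1):
ΔE₂ = |E_1 - E_2|
ΔE₂ = |-489.80520000 - (-122.45130000)| = 367.35390 eV

Total energy released:
E_total = ΔE₁ + ΔE₂ = 91.83848 + 367.35390 = 459.19 eV

Note: This equals the direct transition 4 → 1: 459.19 eV ✓
Energy is conserved regardless of the path taken.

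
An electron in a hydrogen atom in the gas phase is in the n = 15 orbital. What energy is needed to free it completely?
0.0605 eV

The ionization energy is the energy needed to remove the electron completely (n → ∞).

For hydrogen, E_n = -13.6057 eV / n².

At n = 15: E_15 = -13.6057 / 15² = -0.0604698 eV
At n = ∞: E_∞ = 0 eV

Ionization energy = E_∞ - E_15 = 0 - (-0.0604698) = 0.0604698 eV
Ionization energy ≈ 0.0605 eV

This is also called the binding energy of the electron in state n = 15.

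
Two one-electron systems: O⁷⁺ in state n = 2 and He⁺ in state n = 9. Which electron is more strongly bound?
O⁷⁺ at n = 2 (E = -217.6912 eV)

Using E_n = -13.6057 Z² / n² eV:

O⁷⁺ (Z = 8) at n = 2:
E = -13.6057 × 8² / 2² = -13.6057 × 64 / 4 = -217.6912000 eV

He⁺ (Z = 2) at n = 9:
E = -13.6057 × 2² / 9² = -13.6057 × 4 / 81 = -0.6718864 eV

Since -217.6912000 eV < -0.6718864 eV,
O⁷⁺ at n = 2 is more tightly bound (requires more energy to ionize).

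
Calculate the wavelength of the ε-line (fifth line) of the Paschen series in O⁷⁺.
14.91 nm

The lines of a series are numbered from the longest wavelength (smallest ΔE) outward; the fifth line is the transition from n = n_f + 5 to n_f.
The Paschen series has all transitions ending at n_f = 3.

For O⁷⁺ (Z = 8), the fifth line (ε-line) is the jump from n = 8 to n = 3:
E_8 = -13.6057 × 8² / 8² = -13.6057 eV
E_3 = -13.6057 × 8² / 3² = -96.7516 eV
ΔE = E_8 - E_3 = 83.1459 eV

λ = hc/E = 1239.84 eV·nm / 83.1459 eV
λ = 14.91 nm

This is the ε-line of the Paschen series in O⁷⁺.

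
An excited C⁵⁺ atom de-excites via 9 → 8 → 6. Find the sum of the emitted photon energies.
7.558722 eV

The energy levels of C⁵⁺ are E_n = -13.6057 × 6² / n² eV.

First transition (9 → 8):
ΔE₁ = |E_8 - E_9|
ΔE₁ = |-7.653206250000 - (-6.046977777778)| = 1.606228472 eV

Second transition (8 → 6):
ΔE₂ = |E_6 - E_8|
ΔE₂ = |-13.605700000000 - (-7.653206250000)| = 5.952493750 eV

Total energy released:
E_total = ΔE₁ + ΔE₂ = 1.606228472 + 5.952493750 = 7.558722 eV

Note: This equals the direct transition 9 → 6: 7.558722 eV ✓
Energy is conserved regardless of the path taken.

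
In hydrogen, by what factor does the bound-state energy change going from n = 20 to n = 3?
44.44444

Using E_n = -13.6057 Z² / n² eV with Z = 1:

E_3 = -13.6057 / 3² = -13.6057 / 9 = -1.51174444444 eV
E_20 = -13.6057 / 20² = -13.6057 / 400 = -0.03401425000 eV

The ratio is:
E_3/E_20 = (-1.51174444444) / (-0.03401425000)
E_3/E_20 = (-13.6057/9) / (-13.6057/400)
E_3/E_20 = 400/9
E_3/E_20 = 44.44444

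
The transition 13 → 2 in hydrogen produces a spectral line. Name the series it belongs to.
Balmer series

The spectral series in hydrogen are named based on the final (lower) energy level:
- Lyman series: n_final = 1 (ultraviolet)
- Balmer series: n_final = 2 (visible/near-UV)
- Paschen series: n_final = 3 (infrared)
- Brackett series: n_final = 4 (infrared)
- Pfund series: n_final = 5 (far infrared)

Since this transition ends at n = 2, it belongs to the Balmer series.

For reference, this 13 → 2 line has photon energy
ΔE = 13.6057 eV × (1/2² - 1/13²) = 3.320918 eV,
corresponding to wavelength λ = hc/ΔE = 1239.84 eV·nm / 3.320918 eV = 373.34 nm in the visible/near-UV region.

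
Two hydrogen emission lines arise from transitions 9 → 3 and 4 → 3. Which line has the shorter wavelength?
9 → 3

Calculate the energy for each transition:

Transition 9 → 3:
ΔE₁ = |E_3 - E_9| = |-13.6057/3² - (-13.6057/9²)|
ΔE₁ = |-1.51174444 - (-0.16797160)| = 1.34377 eV

Transition 4 → 3:
ΔE₂ = |E_3 - E_4| = |-13.6057/3² - (-13.6057/4²)|
ΔE₂ = |-1.51174444 - (-0.85035625)| = 0.66139 eV

Since 1.34377 eV > 0.66139 eV, the transition 9 → 3 emits the more energetic photon.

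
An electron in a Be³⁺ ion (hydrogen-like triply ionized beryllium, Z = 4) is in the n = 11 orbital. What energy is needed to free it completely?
1.79910 eV

The ionization energy is the energy needed to remove the electron completely (n → ∞).

For a hydrogen-like ion with Z = 4, E_n = -13.6057 Z² / n² eV.

At n = 11: E_11 = -13.6057 × 4² / 11² = -1.79910083 eV
At n = ∞: E_∞ = 0 eV

Ionization energy = E_∞ - E_11 = 0 - (-1.79910083) = 1.79910083 eV
Ionization energy ≈ 1.79910 eV

This is also called the binding energy of the electron in state n = 11.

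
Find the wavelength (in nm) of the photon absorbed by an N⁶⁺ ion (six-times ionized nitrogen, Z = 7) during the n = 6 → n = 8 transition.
153.02878 nm

First, find the transition energy using E_n = -13.6057 Z² / n² eV:
E_6 = -13.6057 × 7² / 6² = -18.518869444 eV
E_8 = -13.6057 × 7² / 8² = -10.416864063 eV

Photon energy: |ΔE| = |E_8 - E_6| = 8.102005381 eV

Convert to wavelength using E = hc/λ with hc = 1239.84 eV·nm:
λ = hc/E = 1239.84 eV·nm / 8.102005381 eV
λ = 153.02878 nm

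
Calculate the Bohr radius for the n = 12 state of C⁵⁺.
1.2700 nm (or 12.7003 Å)

The Bohr radius formula is:
r_n = n² a₀ / Z

where a₀ = 0.0529177 nm is the Bohr radius.

For C⁵⁺ (Z = 6) at n = 12:
r_12 = 12² × 0.0529177 nm / 6
r_12 = 144 × 0.0529177 nm / 6
r_12 = 7.62015 nm / 6
r_12 = 1.2700 nm

The electron orbits at approximately 1.2700 nm from the nucleus.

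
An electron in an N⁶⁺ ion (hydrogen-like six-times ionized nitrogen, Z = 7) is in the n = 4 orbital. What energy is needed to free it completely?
41.667 eV

The ionization energy is the energy needed to remove the electron completely (n → ∞).

For a hydrogen-like ion with Z = 7, E_n = -13.6057 Z² / n² eV.

At n = 4: E_4 = -13.6057 × 7² / 4² = -41.667456 eV
At n = ∞: E_∞ = 0 eV

Ionization energy = E_∞ - E_4 = 0 - (-41.667456) = 41.667456 eV
Ionization energy ≈ 41.667 eV

This is also called the binding energy of the electron in state n = 4.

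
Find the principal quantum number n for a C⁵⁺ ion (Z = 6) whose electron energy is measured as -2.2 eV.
n = 15

The exact energy levels follow E_n = -13.6057 Z² / n² eV with Z = 6.

The measured value (-2.2 eV) is reported to only 2 significant figures, so we must test candidate n values and see which one matches to that precision.

Candidate energies:
  n = 13:  E = -13.6057 × 6² / 13² = -2.898256 eV
  n = 14:  E = -13.6057 × 6² / 14² = -2.499006 eV
  n = 15:  E = -13.6057 × 6² / 15² = -2.176912 eV  ← matches
  n = 16:  E = -13.6057 × 6² / 16² = -1.913302 eV
  n = 17:  E = -13.6057 × 6² / 17² = -1.694828 eV

Checking against the measurement of -2.2 eV (2 sig figs), only n = 15 agrees:
E_15 = -2.176912 eV, which rounds to -2.2 eV ✓

Therefore n = 15.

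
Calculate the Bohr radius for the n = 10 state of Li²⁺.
1.7639 nm (or 17.6392 Å)

The Bohr radius formula is:
r_n = n² a₀ / Z

where a₀ = 0.0529177 nm is the Bohr radius.

For Li²⁺ (Z = 3) at n = 10:
r_10 = 10² × 0.0529177 nm / 3
r_10 = 100 × 0.0529177 nm / 3
r_10 = 5.29177 nm / 3
r_10 = 1.7639 nm

The electron orbits at approximately 1.7639 nm from the nucleus.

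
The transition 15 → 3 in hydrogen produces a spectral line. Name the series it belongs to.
Paschen series

The spectral series in hydrogen are named based on the final (lower) energy level:
- Lyman series: n_final = 1 (ultraviolet)
- Balmer series: n_final = 2 (visible/near-UV)
- Paschen series: n_final = 3 (infrared)
- Brackett series: n_final = 4 (infrared)
- Pfund series: n_final = 5 (far infrared)

Since this transition ends at n = 3, it belongs to the Paschen series.

For reference, this 15 → 3 line has photon energy
ΔE = 13.6057 eV × (1/3² - 1/15²) = 1.451275 eV,
corresponding to wavelength λ = hc/ΔE = 1239.84 eV·nm / 1.451275 eV = 854.31 nm in the infrared region.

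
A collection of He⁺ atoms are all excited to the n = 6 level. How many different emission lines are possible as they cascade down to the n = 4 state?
3

The electron can occupy levels n = 4, 5, ..., 6 during de-excitation — that is m = 6 - 4 + 1 = 3 distinct levels.

The number of distinct spectral lines equals the number of ways to choose 2 of these m levels (each pair gives one possible emission transition):

Number of lines = m(m-1)/2 = 3×2/2 = 3

These correspond to all possible transitions between the 3 levels:
6 → 5, 6 → 4, 5 → 4

Each transition produces a photon with a unique energy (and thus wavelength). This count does not depend on Z.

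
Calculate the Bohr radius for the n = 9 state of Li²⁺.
1.4288 nm (or 14.2878 Å)

The Bohr radius formula is:
r_n = n² a₀ / Z

where a₀ = 0.0529177 nm is the Bohr radius.

For Li²⁺ (Z = 3) at n = 9:
r_9 = 9² × 0.0529177 nm / 3
r_9 = 81 × 0.0529177 nm / 3
r_9 = 4.28633 nm / 3
r_9 = 1.4288 nm

The electron orbits at approximately 1.4288 nm from the nucleus.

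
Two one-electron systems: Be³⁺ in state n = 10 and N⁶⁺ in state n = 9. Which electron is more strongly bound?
N⁶⁺ at n = 9 (E = -8.23 eV)

Using E_n = -13.6057 Z² / n² eV:

Be³⁺ (Z = 4) at n = 10:
E = -13.6057 × 4² / 10² = -13.6057 × 16 / 100 = -2.17691 eV

N⁶⁺ (Z = 7) at n = 9:
E = -13.6057 × 7² / 9² = -13.6057 × 49 / 81 = -8.23061 eV

Since -8.23061 eV < -2.17691 eV,
N⁶⁺ at n = 9 is more tightly bound (requires more energy to ionize).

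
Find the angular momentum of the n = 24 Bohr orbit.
2.531e-33 J·s (or 24ℏ)

In the Bohr model, angular momentum is quantized:
L = nℏ

where ℏ = h/(2π) = 1.05457e-34 J·s

For n = 24:
L = 24 × 1.05457e-34 J·s
L = 2.531e-33 J·s

This can also be written as L = 24ℏ.
The angular momentum is an integer multiple of the reduced Planck constant.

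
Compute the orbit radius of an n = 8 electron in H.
3.3867 nm (or 33.8673 Å)

The Bohr radius formula is:
r_n = n² a₀ / Z

where a₀ = 0.0529177 nm is the Bohr radius.

For H (Z = 1) at n = 8:
r_8 = 8² × 0.0529177 nm / 1
r_8 = 64 × 0.0529177 nm / 1
r_8 = 3.38673 nm / 1
r_8 = 3.3867 nm

The electron orbits at approximately 3.3867 nm from the nucleus.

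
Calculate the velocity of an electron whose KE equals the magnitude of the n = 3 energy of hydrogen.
7.29e+05 m/s (or 0.243246% of c)

The binding energy at n = 3 for hydrogen is:
E_3 = -13.6057/3² = -1.51174444 eV
|E_3| = 1.51174444 eV

Convert to Joules:
KE = 1.51174444 eV × (1.602177 × 10⁻¹⁹ J/eV) = 2.4221e-19 J

Using KE = ½mv²:
v = √(2·KE/m_e)
v = √(2 × 2.4221e-19 J / 9.10938 × 10⁻³¹ kg)
v = 7.29e+05 m/s

This is approximately 0.243246% the speed of light.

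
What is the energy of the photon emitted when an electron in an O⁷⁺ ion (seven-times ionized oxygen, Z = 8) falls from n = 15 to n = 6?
20.317845 eV

The energy levels are E_n = -13.6057 Z² eV / n².

Energy at n = 15: E_15 = -13.6057 × 8² / 15² = -3.870065778 eV
Energy at n = 6: E_6 = -13.6057 × 8² / 6² = -24.187911111 eV

For emission (electron falling to lower state), the photon energy is:
E_photon = E_15 - E_6 = |-3.870065778 - (-24.187911111)|
E_photon = 20.317845 eV

This energy is carried away by the emitted photon.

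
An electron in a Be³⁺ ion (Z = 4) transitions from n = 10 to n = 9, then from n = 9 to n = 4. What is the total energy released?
11.42879 eV

The energy levels of Be³⁺ are E_n = -13.6057 × 4² / n² eV.

First transition (10 → 9):
ΔE₁ = |E_9 - E_10|
ΔE₁ = |-2.68754567901 - (-2.17691200000)| = 0.51063368 eV

Second transition (9 → 4):
ΔE₂ = |E_4 - E_9|
ΔE₂ = |-13.60570000000 - (-2.68754567901)| = 10.91815432 eV

Total energy released:
E_total = ΔE₁ + ΔE₂ = 0.51063368 + 10.91815432 = 11.42879 eV

Note: This equals the direct transition 10 → 4: 11.42879 eV ✓
Energy is conserved regardless of the path taken.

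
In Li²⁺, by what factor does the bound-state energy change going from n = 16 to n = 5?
10.2400

Using E_n = -13.6057 Z² / n² eV with Z = 3:

E_5 = -13.6057 × 3² / 5² = -122.4513 / 25 = -4.8980520000 eV
E_16 = -13.6057 × 3² / 16² = -122.4513 / 256 = -0.4783253906 eV

The ratio is:
E_5/E_16 = (-4.8980520000) / (-0.4783253906)
E_5/E_16 = (-122.4513/25) / (-122.4513/256)
E_5/E_16 = 256/25
E_5/E_16 = 10.2400
(Note: the Z² factors cancel in the ratio.)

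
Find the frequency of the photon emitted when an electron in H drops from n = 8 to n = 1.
3.23844e+15 Hz

First, find the transition energy:
E_8 = -13.6057 / 8² = -0.2125891 eV
E_1 = -13.6057 / 1² = -13.6057000 eV
|ΔE| = |E_1 - E_8| = 13.3931109 eV

Convert to Joules: E = 13.3931109 eV × (1.602177 × 10⁻¹⁹ J/eV) = 2.1458134e-18 J

Using E = hf:
f = E/h = 2.1458134e-18 J / (6.62607 × 10⁻³⁴ J·s)
f = 3.23844e+15 Hz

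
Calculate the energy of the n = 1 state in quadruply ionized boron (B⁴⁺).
-340.14 eV

For hydrogen-like ions, the energy levels scale with Z²:
E_n = -13.6057 Z² / n² eV

For B⁴⁺ (Z = 5) at n = 1:
E_1 = -13.6057 × 5² / 1²
E_1 = -13.6057 × 25 / 1
E_1 = -340.1425 / 1
E_1 = -340.14 eV

The energy is 25 times more negative than hydrogen at the same n due to the stronger nuclear charge.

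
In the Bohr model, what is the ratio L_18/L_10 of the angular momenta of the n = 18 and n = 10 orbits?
1.800000

In the Bohr model, L_n = nℏ, so the ratio is purely the ratio of quantum numbers:

L_18/L_10 = 18ℏ / 10ℏ = 18/10 = 1.800000

The angular momentum scales linearly with n.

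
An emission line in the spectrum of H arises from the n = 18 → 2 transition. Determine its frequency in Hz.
8.1231e+14 Hz

First, find the transition energy:
E_18 = -13.6057 / 18² = -0.0419929 eV
E_2 = -13.6057 / 2² = -3.4014250 eV
|ΔE| = |E_2 - E_18| = 3.3594321 eV

Convert to Joules: E = 3.3594321 eV × (1.602177 × 10⁻¹⁹ J/eV) = 5.382405e-19 J

Using E = hf:
f = E/h = 5.382405e-19 J / (6.62607 × 10⁻³⁴ J·s)
f = 8.1231e+14 Hz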